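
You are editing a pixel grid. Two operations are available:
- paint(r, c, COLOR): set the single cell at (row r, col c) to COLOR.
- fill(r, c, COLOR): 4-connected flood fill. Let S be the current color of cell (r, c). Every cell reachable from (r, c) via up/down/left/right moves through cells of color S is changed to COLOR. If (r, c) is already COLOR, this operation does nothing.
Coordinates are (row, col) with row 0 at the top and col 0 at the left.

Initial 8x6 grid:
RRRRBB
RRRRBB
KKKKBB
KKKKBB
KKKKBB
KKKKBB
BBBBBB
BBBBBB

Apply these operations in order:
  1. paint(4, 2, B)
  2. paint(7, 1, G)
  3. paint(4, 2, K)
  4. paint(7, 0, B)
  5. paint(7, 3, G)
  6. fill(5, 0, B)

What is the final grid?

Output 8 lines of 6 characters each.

After op 1 paint(4,2,B):
RRRRBB
RRRRBB
KKKKBB
KKKKBB
KKBKBB
KKKKBB
BBBBBB
BBBBBB
After op 2 paint(7,1,G):
RRRRBB
RRRRBB
KKKKBB
KKKKBB
KKBKBB
KKKKBB
BBBBBB
BGBBBB
After op 3 paint(4,2,K):
RRRRBB
RRRRBB
KKKKBB
KKKKBB
KKKKBB
KKKKBB
BBBBBB
BGBBBB
After op 4 paint(7,0,B):
RRRRBB
RRRRBB
KKKKBB
KKKKBB
KKKKBB
KKKKBB
BBBBBB
BGBBBB
After op 5 paint(7,3,G):
RRRRBB
RRRRBB
KKKKBB
KKKKBB
KKKKBB
KKKKBB
BBBBBB
BGBGBB
After op 6 fill(5,0,B) [16 cells changed]:
RRRRBB
RRRRBB
BBBBBB
BBBBBB
BBBBBB
BBBBBB
BBBBBB
BGBGBB

Answer: RRRRBB
RRRRBB
BBBBBB
BBBBBB
BBBBBB
BBBBBB
BBBBBB
BGBGBB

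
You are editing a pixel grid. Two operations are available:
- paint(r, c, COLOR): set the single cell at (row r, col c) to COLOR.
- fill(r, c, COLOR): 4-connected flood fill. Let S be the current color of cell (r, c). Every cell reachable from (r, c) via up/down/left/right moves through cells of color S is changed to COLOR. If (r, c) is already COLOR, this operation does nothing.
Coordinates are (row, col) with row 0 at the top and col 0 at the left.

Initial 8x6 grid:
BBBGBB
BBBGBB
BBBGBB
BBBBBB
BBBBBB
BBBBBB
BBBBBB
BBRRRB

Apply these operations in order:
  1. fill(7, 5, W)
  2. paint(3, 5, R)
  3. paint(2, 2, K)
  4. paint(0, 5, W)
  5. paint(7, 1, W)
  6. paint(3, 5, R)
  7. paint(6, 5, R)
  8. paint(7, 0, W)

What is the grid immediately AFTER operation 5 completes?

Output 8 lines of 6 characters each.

Answer: WWWGWW
WWWGWW
WWKGWW
WWWWWR
WWWWWW
WWWWWW
WWWWWW
WWRRRW

Derivation:
After op 1 fill(7,5,W) [42 cells changed]:
WWWGWW
WWWGWW
WWWGWW
WWWWWW
WWWWWW
WWWWWW
WWWWWW
WWRRRW
After op 2 paint(3,5,R):
WWWGWW
WWWGWW
WWWGWW
WWWWWR
WWWWWW
WWWWWW
WWWWWW
WWRRRW
After op 3 paint(2,2,K):
WWWGWW
WWWGWW
WWKGWW
WWWWWR
WWWWWW
WWWWWW
WWWWWW
WWRRRW
After op 4 paint(0,5,W):
WWWGWW
WWWGWW
WWKGWW
WWWWWR
WWWWWW
WWWWWW
WWWWWW
WWRRRW
After op 5 paint(7,1,W):
WWWGWW
WWWGWW
WWKGWW
WWWWWR
WWWWWW
WWWWWW
WWWWWW
WWRRRW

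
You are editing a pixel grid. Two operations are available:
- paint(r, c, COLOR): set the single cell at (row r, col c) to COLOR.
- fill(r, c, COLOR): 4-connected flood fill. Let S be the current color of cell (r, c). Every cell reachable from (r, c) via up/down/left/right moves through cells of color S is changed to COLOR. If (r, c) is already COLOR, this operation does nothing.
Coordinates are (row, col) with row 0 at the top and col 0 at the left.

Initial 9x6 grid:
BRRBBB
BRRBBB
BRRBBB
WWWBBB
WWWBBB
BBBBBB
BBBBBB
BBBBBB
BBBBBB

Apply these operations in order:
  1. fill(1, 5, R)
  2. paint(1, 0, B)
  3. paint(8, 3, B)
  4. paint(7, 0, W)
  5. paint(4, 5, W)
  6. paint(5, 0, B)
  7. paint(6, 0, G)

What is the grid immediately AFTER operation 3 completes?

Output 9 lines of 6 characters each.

Answer: BRRRRR
BRRRRR
BRRRRR
WWWRRR
WWWRRR
RRRRRR
RRRRRR
RRRRRR
RRRBRR

Derivation:
After op 1 fill(1,5,R) [39 cells changed]:
BRRRRR
BRRRRR
BRRRRR
WWWRRR
WWWRRR
RRRRRR
RRRRRR
RRRRRR
RRRRRR
After op 2 paint(1,0,B):
BRRRRR
BRRRRR
BRRRRR
WWWRRR
WWWRRR
RRRRRR
RRRRRR
RRRRRR
RRRRRR
After op 3 paint(8,3,B):
BRRRRR
BRRRRR
BRRRRR
WWWRRR
WWWRRR
RRRRRR
RRRRRR
RRRRRR
RRRBRR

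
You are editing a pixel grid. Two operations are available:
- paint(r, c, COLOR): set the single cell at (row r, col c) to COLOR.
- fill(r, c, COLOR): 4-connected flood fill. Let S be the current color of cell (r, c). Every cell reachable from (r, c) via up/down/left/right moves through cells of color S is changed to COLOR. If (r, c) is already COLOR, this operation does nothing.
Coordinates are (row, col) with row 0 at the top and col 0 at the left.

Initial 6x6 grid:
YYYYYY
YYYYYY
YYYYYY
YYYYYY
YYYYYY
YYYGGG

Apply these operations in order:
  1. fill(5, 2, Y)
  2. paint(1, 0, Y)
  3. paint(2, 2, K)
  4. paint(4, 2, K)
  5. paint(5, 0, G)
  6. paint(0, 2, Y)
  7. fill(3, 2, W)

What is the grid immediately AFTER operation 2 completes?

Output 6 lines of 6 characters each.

Answer: YYYYYY
YYYYYY
YYYYYY
YYYYYY
YYYYYY
YYYGGG

Derivation:
After op 1 fill(5,2,Y) [0 cells changed]:
YYYYYY
YYYYYY
YYYYYY
YYYYYY
YYYYYY
YYYGGG
After op 2 paint(1,0,Y):
YYYYYY
YYYYYY
YYYYYY
YYYYYY
YYYYYY
YYYGGG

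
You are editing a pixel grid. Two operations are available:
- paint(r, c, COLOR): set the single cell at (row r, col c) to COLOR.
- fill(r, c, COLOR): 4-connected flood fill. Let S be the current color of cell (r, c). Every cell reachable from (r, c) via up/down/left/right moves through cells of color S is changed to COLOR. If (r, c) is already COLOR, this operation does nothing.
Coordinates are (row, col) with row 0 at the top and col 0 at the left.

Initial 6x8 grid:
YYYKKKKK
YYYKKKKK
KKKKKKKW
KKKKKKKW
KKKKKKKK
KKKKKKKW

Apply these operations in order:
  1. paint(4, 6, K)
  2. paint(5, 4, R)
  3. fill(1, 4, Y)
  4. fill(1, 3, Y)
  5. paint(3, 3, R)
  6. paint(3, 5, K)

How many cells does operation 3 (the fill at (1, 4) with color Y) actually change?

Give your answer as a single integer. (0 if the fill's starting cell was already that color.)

Answer: 38

Derivation:
After op 1 paint(4,6,K):
YYYKKKKK
YYYKKKKK
KKKKKKKW
KKKKKKKW
KKKKKKKK
KKKKKKKW
After op 2 paint(5,4,R):
YYYKKKKK
YYYKKKKK
KKKKKKKW
KKKKKKKW
KKKKKKKK
KKKKRKKW
After op 3 fill(1,4,Y) [38 cells changed]:
YYYYYYYY
YYYYYYYY
YYYYYYYW
YYYYYYYW
YYYYYYYY
YYYYRYYW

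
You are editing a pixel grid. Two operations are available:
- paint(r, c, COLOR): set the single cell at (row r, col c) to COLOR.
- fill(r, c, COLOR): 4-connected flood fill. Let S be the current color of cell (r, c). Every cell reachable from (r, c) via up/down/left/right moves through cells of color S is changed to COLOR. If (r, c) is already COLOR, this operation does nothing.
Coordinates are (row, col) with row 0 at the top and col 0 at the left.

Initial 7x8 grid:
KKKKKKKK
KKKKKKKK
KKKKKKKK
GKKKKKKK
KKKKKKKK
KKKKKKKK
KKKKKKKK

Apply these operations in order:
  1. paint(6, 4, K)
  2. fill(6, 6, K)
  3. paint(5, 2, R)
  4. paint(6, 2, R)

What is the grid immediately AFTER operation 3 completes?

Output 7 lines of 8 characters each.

Answer: KKKKKKKK
KKKKKKKK
KKKKKKKK
GKKKKKKK
KKKKKKKK
KKRKKKKK
KKKKKKKK

Derivation:
After op 1 paint(6,4,K):
KKKKKKKK
KKKKKKKK
KKKKKKKK
GKKKKKKK
KKKKKKKK
KKKKKKKK
KKKKKKKK
After op 2 fill(6,6,K) [0 cells changed]:
KKKKKKKK
KKKKKKKK
KKKKKKKK
GKKKKKKK
KKKKKKKK
KKKKKKKK
KKKKKKKK
After op 3 paint(5,2,R):
KKKKKKKK
KKKKKKKK
KKKKKKKK
GKKKKKKK
KKKKKKKK
KKRKKKKK
KKKKKKKK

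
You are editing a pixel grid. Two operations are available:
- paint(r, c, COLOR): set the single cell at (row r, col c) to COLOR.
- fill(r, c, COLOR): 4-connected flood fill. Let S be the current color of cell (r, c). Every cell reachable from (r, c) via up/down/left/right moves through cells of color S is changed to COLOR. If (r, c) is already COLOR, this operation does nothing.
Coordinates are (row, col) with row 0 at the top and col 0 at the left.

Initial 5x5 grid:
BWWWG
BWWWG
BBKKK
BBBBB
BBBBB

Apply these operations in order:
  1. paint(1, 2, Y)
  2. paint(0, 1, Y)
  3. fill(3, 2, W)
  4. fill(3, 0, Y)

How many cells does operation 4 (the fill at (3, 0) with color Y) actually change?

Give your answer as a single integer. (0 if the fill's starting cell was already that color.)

After op 1 paint(1,2,Y):
BWWWG
BWYWG
BBKKK
BBBBB
BBBBB
After op 2 paint(0,1,Y):
BYWWG
BWYWG
BBKKK
BBBBB
BBBBB
After op 3 fill(3,2,W) [14 cells changed]:
WYWWG
WWYWG
WWKKK
WWWWW
WWWWW
After op 4 fill(3,0,Y) [15 cells changed]:
YYWWG
YYYWG
YYKKK
YYYYY
YYYYY

Answer: 15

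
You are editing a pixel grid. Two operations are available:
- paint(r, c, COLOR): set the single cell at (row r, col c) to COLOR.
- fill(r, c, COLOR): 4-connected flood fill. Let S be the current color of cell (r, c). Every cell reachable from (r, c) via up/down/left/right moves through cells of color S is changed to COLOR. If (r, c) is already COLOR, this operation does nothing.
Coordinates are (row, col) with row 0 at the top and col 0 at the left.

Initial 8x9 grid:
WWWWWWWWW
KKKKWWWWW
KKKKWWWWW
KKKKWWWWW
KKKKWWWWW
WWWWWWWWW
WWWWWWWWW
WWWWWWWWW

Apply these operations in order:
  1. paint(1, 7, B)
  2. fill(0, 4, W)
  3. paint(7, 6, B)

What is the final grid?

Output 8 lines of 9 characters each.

After op 1 paint(1,7,B):
WWWWWWWWW
KKKKWWWBW
KKKKWWWWW
KKKKWWWWW
KKKKWWWWW
WWWWWWWWW
WWWWWWWWW
WWWWWWWWW
After op 2 fill(0,4,W) [0 cells changed]:
WWWWWWWWW
KKKKWWWBW
KKKKWWWWW
KKKKWWWWW
KKKKWWWWW
WWWWWWWWW
WWWWWWWWW
WWWWWWWWW
After op 3 paint(7,6,B):
WWWWWWWWW
KKKKWWWBW
KKKKWWWWW
KKKKWWWWW
KKKKWWWWW
WWWWWWWWW
WWWWWWWWW
WWWWWWBWW

Answer: WWWWWWWWW
KKKKWWWBW
KKKKWWWWW
KKKKWWWWW
KKKKWWWWW
WWWWWWWWW
WWWWWWWWW
WWWWWWBWW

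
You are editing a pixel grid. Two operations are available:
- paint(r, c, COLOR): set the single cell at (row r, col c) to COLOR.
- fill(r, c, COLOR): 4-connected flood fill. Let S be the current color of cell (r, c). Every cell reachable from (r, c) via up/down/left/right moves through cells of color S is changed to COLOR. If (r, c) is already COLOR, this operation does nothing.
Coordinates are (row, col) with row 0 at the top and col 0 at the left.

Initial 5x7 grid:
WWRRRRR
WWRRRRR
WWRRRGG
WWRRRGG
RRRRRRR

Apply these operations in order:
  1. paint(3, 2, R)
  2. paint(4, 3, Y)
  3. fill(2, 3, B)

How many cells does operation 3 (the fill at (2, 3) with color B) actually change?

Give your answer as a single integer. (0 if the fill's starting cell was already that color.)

Answer: 22

Derivation:
After op 1 paint(3,2,R):
WWRRRRR
WWRRRRR
WWRRRGG
WWRRRGG
RRRRRRR
After op 2 paint(4,3,Y):
WWRRRRR
WWRRRRR
WWRRRGG
WWRRRGG
RRRYRRR
After op 3 fill(2,3,B) [22 cells changed]:
WWBBBBB
WWBBBBB
WWBBBGG
WWBBBGG
BBBYBBB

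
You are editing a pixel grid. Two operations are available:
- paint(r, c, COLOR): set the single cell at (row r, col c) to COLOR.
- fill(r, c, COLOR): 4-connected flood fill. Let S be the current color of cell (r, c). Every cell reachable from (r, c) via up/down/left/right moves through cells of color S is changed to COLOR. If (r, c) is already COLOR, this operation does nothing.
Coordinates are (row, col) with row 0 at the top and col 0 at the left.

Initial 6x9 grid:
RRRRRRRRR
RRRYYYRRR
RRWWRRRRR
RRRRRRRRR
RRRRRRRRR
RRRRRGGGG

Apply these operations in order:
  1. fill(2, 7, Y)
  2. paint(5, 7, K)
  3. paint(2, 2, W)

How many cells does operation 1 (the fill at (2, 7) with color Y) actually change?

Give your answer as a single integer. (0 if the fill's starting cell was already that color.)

Answer: 45

Derivation:
After op 1 fill(2,7,Y) [45 cells changed]:
YYYYYYYYY
YYYYYYYYY
YYWWYYYYY
YYYYYYYYY
YYYYYYYYY
YYYYYGGGG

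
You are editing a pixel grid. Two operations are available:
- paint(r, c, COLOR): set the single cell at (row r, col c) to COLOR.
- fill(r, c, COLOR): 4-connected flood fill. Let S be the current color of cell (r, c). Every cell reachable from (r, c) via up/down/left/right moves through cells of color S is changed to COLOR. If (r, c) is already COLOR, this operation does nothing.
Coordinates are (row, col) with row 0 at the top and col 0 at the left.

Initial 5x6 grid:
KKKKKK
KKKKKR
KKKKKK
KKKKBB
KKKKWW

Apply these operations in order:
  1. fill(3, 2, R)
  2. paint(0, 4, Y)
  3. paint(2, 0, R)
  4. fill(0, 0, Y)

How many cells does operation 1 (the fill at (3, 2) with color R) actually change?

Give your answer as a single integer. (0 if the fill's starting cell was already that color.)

After op 1 fill(3,2,R) [25 cells changed]:
RRRRRR
RRRRRR
RRRRRR
RRRRBB
RRRRWW

Answer: 25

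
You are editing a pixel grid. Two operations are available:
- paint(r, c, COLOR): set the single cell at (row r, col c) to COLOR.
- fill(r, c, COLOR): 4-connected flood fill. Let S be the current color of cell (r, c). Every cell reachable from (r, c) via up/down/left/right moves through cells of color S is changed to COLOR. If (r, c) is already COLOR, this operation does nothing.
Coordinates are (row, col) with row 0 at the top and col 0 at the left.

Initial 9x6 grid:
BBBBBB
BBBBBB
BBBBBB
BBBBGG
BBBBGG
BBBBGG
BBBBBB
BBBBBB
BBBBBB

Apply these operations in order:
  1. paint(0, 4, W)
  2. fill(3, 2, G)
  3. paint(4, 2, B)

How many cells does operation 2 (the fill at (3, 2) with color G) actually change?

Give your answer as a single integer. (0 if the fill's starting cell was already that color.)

After op 1 paint(0,4,W):
BBBBWB
BBBBBB
BBBBBB
BBBBGG
BBBBGG
BBBBGG
BBBBBB
BBBBBB
BBBBBB
After op 2 fill(3,2,G) [47 cells changed]:
GGGGWG
GGGGGG
GGGGGG
GGGGGG
GGGGGG
GGGGGG
GGGGGG
GGGGGG
GGGGGG

Answer: 47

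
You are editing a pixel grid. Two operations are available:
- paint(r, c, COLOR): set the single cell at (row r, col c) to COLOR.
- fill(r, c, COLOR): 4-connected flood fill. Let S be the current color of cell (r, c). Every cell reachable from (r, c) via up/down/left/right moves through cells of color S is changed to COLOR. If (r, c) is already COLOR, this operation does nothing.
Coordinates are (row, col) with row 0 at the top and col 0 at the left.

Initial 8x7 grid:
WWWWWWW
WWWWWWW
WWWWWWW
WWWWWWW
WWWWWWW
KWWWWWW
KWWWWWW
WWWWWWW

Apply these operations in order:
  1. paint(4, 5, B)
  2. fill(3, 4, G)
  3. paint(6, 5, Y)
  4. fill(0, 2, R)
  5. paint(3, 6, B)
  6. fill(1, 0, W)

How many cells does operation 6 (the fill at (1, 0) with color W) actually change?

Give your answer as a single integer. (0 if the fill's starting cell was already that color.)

Answer: 51

Derivation:
After op 1 paint(4,5,B):
WWWWWWW
WWWWWWW
WWWWWWW
WWWWWWW
WWWWWBW
KWWWWWW
KWWWWWW
WWWWWWW
After op 2 fill(3,4,G) [53 cells changed]:
GGGGGGG
GGGGGGG
GGGGGGG
GGGGGGG
GGGGGBG
KGGGGGG
KGGGGGG
GGGGGGG
After op 3 paint(6,5,Y):
GGGGGGG
GGGGGGG
GGGGGGG
GGGGGGG
GGGGGBG
KGGGGGG
KGGGGYG
GGGGGGG
After op 4 fill(0,2,R) [52 cells changed]:
RRRRRRR
RRRRRRR
RRRRRRR
RRRRRRR
RRRRRBR
KRRRRRR
KRRRRYR
RRRRRRR
After op 5 paint(3,6,B):
RRRRRRR
RRRRRRR
RRRRRRR
RRRRRRB
RRRRRBR
KRRRRRR
KRRRRYR
RRRRRRR
After op 6 fill(1,0,W) [51 cells changed]:
WWWWWWW
WWWWWWW
WWWWWWW
WWWWWWB
WWWWWBW
KWWWWWW
KWWWWYW
WWWWWWW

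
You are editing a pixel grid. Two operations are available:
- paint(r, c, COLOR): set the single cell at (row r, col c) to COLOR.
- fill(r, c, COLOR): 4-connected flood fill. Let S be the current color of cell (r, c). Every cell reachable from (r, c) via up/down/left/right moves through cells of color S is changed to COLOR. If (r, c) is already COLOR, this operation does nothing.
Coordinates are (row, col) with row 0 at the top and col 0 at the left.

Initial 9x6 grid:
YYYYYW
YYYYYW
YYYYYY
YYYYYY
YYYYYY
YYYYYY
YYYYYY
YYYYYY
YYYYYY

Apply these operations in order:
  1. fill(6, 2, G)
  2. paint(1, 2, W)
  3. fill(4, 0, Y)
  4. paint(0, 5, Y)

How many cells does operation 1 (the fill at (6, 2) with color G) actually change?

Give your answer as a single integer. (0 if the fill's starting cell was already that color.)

After op 1 fill(6,2,G) [52 cells changed]:
GGGGGW
GGGGGW
GGGGGG
GGGGGG
GGGGGG
GGGGGG
GGGGGG
GGGGGG
GGGGGG

Answer: 52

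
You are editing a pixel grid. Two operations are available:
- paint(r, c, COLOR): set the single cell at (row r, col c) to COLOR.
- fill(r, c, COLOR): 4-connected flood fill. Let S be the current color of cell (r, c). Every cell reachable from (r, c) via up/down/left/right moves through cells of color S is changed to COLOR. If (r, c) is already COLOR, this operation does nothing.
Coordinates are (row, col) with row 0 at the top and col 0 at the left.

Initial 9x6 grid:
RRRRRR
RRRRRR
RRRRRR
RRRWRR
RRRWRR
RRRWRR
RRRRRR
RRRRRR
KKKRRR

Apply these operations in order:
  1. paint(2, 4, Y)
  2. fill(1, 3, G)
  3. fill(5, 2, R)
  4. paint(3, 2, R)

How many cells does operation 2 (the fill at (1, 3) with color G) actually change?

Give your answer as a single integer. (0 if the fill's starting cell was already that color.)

After op 1 paint(2,4,Y):
RRRRRR
RRRRRR
RRRRYR
RRRWRR
RRRWRR
RRRWRR
RRRRRR
RRRRRR
KKKRRR
After op 2 fill(1,3,G) [47 cells changed]:
GGGGGG
GGGGGG
GGGGYG
GGGWGG
GGGWGG
GGGWGG
GGGGGG
GGGGGG
KKKGGG

Answer: 47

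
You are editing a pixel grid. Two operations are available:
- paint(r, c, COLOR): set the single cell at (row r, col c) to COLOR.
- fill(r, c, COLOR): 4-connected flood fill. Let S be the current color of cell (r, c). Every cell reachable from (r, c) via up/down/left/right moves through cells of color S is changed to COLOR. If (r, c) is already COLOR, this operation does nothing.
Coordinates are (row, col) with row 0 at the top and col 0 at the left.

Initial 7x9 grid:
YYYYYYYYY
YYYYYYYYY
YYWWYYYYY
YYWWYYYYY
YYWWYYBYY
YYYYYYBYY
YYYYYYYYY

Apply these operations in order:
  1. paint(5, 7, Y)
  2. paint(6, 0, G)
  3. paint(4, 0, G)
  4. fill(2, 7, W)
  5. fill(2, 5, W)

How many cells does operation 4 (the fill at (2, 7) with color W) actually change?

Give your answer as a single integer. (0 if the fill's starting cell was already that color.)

After op 1 paint(5,7,Y):
YYYYYYYYY
YYYYYYYYY
YYWWYYYYY
YYWWYYYYY
YYWWYYBYY
YYYYYYBYY
YYYYYYYYY
After op 2 paint(6,0,G):
YYYYYYYYY
YYYYYYYYY
YYWWYYYYY
YYWWYYYYY
YYWWYYBYY
YYYYYYBYY
GYYYYYYYY
After op 3 paint(4,0,G):
YYYYYYYYY
YYYYYYYYY
YYWWYYYYY
YYWWYYYYY
GYWWYYBYY
YYYYYYBYY
GYYYYYYYY
After op 4 fill(2,7,W) [53 cells changed]:
WWWWWWWWW
WWWWWWWWW
WWWWWWWWW
WWWWWWWWW
GWWWWWBWW
WWWWWWBWW
GWWWWWWWW

Answer: 53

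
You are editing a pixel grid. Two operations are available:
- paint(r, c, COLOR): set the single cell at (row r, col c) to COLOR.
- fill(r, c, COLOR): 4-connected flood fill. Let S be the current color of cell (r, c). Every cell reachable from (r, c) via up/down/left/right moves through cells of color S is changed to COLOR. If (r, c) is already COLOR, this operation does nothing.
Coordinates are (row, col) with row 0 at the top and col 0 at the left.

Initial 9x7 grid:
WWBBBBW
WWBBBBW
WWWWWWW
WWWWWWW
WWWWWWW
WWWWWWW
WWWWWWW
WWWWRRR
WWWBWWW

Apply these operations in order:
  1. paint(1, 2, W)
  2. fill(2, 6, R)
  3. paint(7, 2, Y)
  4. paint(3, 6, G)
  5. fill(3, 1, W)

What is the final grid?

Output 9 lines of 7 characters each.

Answer: WWBBBBW
WWWBBBW
WWWWWWW
WWWWWWG
WWWWWWW
WWWWWWW
WWWWWWW
WWYWWWW
WWWBWWW

Derivation:
After op 1 paint(1,2,W):
WWBBBBW
WWWBBBW
WWWWWWW
WWWWWWW
WWWWWWW
WWWWWWW
WWWWWWW
WWWWRRR
WWWBWWW
After op 2 fill(2,6,R) [49 cells changed]:
RRBBBBR
RRRBBBR
RRRRRRR
RRRRRRR
RRRRRRR
RRRRRRR
RRRRRRR
RRRRRRR
RRRBWWW
After op 3 paint(7,2,Y):
RRBBBBR
RRRBBBR
RRRRRRR
RRRRRRR
RRRRRRR
RRRRRRR
RRRRRRR
RRYRRRR
RRRBWWW
After op 4 paint(3,6,G):
RRBBBBR
RRRBBBR
RRRRRRR
RRRRRRG
RRRRRRR
RRRRRRR
RRRRRRR
RRYRRRR
RRRBWWW
After op 5 fill(3,1,W) [50 cells changed]:
WWBBBBW
WWWBBBW
WWWWWWW
WWWWWWG
WWWWWWW
WWWWWWW
WWWWWWW
WWYWWWW
WWWBWWW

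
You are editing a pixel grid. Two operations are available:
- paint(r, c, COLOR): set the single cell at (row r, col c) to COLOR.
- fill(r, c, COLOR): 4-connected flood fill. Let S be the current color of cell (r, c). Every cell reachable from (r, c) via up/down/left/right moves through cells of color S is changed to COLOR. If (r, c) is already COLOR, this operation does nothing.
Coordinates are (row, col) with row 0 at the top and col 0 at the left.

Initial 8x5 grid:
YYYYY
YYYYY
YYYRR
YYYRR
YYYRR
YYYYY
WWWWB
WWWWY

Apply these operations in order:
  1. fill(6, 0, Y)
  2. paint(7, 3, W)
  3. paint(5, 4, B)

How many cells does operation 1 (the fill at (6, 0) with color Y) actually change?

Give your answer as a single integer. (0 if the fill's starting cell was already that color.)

Answer: 8

Derivation:
After op 1 fill(6,0,Y) [8 cells changed]:
YYYYY
YYYYY
YYYRR
YYYRR
YYYRR
YYYYY
YYYYB
YYYYY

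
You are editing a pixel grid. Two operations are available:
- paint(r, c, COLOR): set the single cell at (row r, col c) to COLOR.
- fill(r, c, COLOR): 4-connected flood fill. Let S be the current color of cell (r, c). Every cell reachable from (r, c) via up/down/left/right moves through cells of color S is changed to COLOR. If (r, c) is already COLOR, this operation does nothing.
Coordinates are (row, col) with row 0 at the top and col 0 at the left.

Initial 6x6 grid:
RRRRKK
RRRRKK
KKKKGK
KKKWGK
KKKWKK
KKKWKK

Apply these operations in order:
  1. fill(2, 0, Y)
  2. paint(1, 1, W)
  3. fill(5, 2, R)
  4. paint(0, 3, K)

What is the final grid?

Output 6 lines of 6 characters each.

Answer: RRRKKK
RWRRKK
RRRRGK
RRRWGK
RRRWKK
RRRWKK

Derivation:
After op 1 fill(2,0,Y) [13 cells changed]:
RRRRKK
RRRRKK
YYYYGK
YYYWGK
YYYWKK
YYYWKK
After op 2 paint(1,1,W):
RRRRKK
RWRRKK
YYYYGK
YYYWGK
YYYWKK
YYYWKK
After op 3 fill(5,2,R) [13 cells changed]:
RRRRKK
RWRRKK
RRRRGK
RRRWGK
RRRWKK
RRRWKK
After op 4 paint(0,3,K):
RRRKKK
RWRRKK
RRRRGK
RRRWGK
RRRWKK
RRRWKK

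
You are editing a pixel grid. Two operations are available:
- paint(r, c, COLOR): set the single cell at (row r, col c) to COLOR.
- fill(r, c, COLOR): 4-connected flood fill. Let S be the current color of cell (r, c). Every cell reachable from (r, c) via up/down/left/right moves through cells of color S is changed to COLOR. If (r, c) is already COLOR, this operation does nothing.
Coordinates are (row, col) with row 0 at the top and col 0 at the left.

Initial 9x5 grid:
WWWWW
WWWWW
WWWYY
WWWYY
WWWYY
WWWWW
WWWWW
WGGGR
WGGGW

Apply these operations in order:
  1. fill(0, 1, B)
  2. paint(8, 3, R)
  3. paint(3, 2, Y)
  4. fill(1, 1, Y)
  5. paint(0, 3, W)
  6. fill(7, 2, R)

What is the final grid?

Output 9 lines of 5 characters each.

After op 1 fill(0,1,B) [31 cells changed]:
BBBBB
BBBBB
BBBYY
BBBYY
BBBYY
BBBBB
BBBBB
BGGGR
BGGGW
After op 2 paint(8,3,R):
BBBBB
BBBBB
BBBYY
BBBYY
BBBYY
BBBBB
BBBBB
BGGGR
BGGRW
After op 3 paint(3,2,Y):
BBBBB
BBBBB
BBBYY
BBYYY
BBBYY
BBBBB
BBBBB
BGGGR
BGGRW
After op 4 fill(1,1,Y) [30 cells changed]:
YYYYY
YYYYY
YYYYY
YYYYY
YYYYY
YYYYY
YYYYY
YGGGR
YGGRW
After op 5 paint(0,3,W):
YYYWY
YYYYY
YYYYY
YYYYY
YYYYY
YYYYY
YYYYY
YGGGR
YGGRW
After op 6 fill(7,2,R) [5 cells changed]:
YYYWY
YYYYY
YYYYY
YYYYY
YYYYY
YYYYY
YYYYY
YRRRR
YRRRW

Answer: YYYWY
YYYYY
YYYYY
YYYYY
YYYYY
YYYYY
YYYYY
YRRRR
YRRRW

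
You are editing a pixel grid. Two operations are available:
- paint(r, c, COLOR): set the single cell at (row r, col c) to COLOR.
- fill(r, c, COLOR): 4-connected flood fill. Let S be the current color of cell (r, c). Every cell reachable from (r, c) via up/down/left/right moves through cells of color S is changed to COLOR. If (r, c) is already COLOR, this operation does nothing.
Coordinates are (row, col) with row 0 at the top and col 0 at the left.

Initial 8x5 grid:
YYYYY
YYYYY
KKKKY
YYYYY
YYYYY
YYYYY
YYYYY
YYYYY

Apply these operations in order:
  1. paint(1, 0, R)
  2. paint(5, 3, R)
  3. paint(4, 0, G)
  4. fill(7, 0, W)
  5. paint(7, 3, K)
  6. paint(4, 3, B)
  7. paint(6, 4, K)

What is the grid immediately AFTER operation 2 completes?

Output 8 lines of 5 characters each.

Answer: YYYYY
RYYYY
KKKKY
YYYYY
YYYYY
YYYRY
YYYYY
YYYYY

Derivation:
After op 1 paint(1,0,R):
YYYYY
RYYYY
KKKKY
YYYYY
YYYYY
YYYYY
YYYYY
YYYYY
After op 2 paint(5,3,R):
YYYYY
RYYYY
KKKKY
YYYYY
YYYYY
YYYRY
YYYYY
YYYYY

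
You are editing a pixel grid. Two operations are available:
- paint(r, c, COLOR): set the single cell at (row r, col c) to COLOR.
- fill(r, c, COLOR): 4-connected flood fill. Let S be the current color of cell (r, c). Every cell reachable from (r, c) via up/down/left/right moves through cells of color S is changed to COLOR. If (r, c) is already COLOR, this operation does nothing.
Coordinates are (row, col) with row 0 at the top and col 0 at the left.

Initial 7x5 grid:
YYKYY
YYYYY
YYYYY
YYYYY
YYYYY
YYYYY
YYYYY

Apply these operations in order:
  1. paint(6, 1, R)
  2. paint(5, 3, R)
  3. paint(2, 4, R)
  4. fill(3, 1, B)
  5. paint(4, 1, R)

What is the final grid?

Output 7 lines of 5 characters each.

Answer: BBKBB
BBBBB
BBBBR
BBBBB
BRBBB
BBBRB
BRBBB

Derivation:
After op 1 paint(6,1,R):
YYKYY
YYYYY
YYYYY
YYYYY
YYYYY
YYYYY
YRYYY
After op 2 paint(5,3,R):
YYKYY
YYYYY
YYYYY
YYYYY
YYYYY
YYYRY
YRYYY
After op 3 paint(2,4,R):
YYKYY
YYYYY
YYYYR
YYYYY
YYYYY
YYYRY
YRYYY
After op 4 fill(3,1,B) [31 cells changed]:
BBKBB
BBBBB
BBBBR
BBBBB
BBBBB
BBBRB
BRBBB
After op 5 paint(4,1,R):
BBKBB
BBBBB
BBBBR
BBBBB
BRBBB
BBBRB
BRBBB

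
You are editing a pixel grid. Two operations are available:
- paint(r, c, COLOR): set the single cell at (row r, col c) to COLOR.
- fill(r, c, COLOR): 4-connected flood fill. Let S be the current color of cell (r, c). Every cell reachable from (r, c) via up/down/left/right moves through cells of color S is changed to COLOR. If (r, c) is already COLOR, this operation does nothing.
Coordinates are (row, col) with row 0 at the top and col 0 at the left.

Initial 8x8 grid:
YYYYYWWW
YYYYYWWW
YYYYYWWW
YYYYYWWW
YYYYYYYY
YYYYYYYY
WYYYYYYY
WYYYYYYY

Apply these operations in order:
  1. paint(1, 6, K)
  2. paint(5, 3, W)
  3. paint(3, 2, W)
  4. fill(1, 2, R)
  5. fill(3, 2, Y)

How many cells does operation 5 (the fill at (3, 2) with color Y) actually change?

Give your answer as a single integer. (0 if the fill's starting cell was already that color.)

After op 1 paint(1,6,K):
YYYYYWWW
YYYYYWKW
YYYYYWWW
YYYYYWWW
YYYYYYYY
YYYYYYYY
WYYYYYYY
WYYYYYYY
After op 2 paint(5,3,W):
YYYYYWWW
YYYYYWKW
YYYYYWWW
YYYYYWWW
YYYYYYYY
YYYWYYYY
WYYYYYYY
WYYYYYYY
After op 3 paint(3,2,W):
YYYYYWWW
YYYYYWKW
YYYYYWWW
YYWYYWWW
YYYYYYYY
YYYWYYYY
WYYYYYYY
WYYYYYYY
After op 4 fill(1,2,R) [48 cells changed]:
RRRRRWWW
RRRRRWKW
RRRRRWWW
RRWRRWWW
RRRRRRRR
RRRWRRRR
WRRRRRRR
WRRRRRRR
After op 5 fill(3,2,Y) [1 cells changed]:
RRRRRWWW
RRRRRWKW
RRRRRWWW
RRYRRWWW
RRRRRRRR
RRRWRRRR
WRRRRRRR
WRRRRRRR

Answer: 1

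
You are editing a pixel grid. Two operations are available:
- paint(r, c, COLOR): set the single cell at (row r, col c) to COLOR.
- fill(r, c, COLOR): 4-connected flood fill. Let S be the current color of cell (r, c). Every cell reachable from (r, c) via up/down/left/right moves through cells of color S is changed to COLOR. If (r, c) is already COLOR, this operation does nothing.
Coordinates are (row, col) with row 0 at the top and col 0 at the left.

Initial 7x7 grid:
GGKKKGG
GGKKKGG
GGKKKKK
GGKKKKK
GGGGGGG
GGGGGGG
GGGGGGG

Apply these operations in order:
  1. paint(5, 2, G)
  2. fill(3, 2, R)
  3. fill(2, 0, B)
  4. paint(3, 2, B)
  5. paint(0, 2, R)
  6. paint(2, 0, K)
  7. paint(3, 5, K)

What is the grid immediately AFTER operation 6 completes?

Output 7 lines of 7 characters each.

Answer: BBRRRGG
BBRRRGG
KBRRRRR
BBBRRRR
BBBBBBB
BBBBBBB
BBBBBBB

Derivation:
After op 1 paint(5,2,G):
GGKKKGG
GGKKKGG
GGKKKKK
GGKKKKK
GGGGGGG
GGGGGGG
GGGGGGG
After op 2 fill(3,2,R) [16 cells changed]:
GGRRRGG
GGRRRGG
GGRRRRR
GGRRRRR
GGGGGGG
GGGGGGG
GGGGGGG
After op 3 fill(2,0,B) [29 cells changed]:
BBRRRGG
BBRRRGG
BBRRRRR
BBRRRRR
BBBBBBB
BBBBBBB
BBBBBBB
After op 4 paint(3,2,B):
BBRRRGG
BBRRRGG
BBRRRRR
BBBRRRR
BBBBBBB
BBBBBBB
BBBBBBB
After op 5 paint(0,2,R):
BBRRRGG
BBRRRGG
BBRRRRR
BBBRRRR
BBBBBBB
BBBBBBB
BBBBBBB
After op 6 paint(2,0,K):
BBRRRGG
BBRRRGG
KBRRRRR
BBBRRRR
BBBBBBB
BBBBBBB
BBBBBBB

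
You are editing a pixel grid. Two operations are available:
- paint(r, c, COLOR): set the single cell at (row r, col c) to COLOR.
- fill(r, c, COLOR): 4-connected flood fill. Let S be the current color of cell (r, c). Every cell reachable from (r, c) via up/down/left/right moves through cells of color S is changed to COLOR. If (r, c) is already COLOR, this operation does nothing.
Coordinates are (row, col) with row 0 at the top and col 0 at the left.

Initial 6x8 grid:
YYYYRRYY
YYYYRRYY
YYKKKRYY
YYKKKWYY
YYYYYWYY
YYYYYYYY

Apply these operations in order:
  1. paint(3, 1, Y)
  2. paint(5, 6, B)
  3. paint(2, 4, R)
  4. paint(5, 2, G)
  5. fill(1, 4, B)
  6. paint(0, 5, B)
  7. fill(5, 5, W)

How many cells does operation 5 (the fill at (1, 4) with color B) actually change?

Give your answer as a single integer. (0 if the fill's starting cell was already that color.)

Answer: 6

Derivation:
After op 1 paint(3,1,Y):
YYYYRRYY
YYYYRRYY
YYKKKRYY
YYKKKWYY
YYYYYWYY
YYYYYYYY
After op 2 paint(5,6,B):
YYYYRRYY
YYYYRRYY
YYKKKRYY
YYKKKWYY
YYYYYWYY
YYYYYYBY
After op 3 paint(2,4,R):
YYYYRRYY
YYYYRRYY
YYKKRRYY
YYKKKWYY
YYYYYWYY
YYYYYYBY
After op 4 paint(5,2,G):
YYYYRRYY
YYYYRRYY
YYKKRRYY
YYKKKWYY
YYYYYWYY
YYGYYYBY
After op 5 fill(1,4,B) [6 cells changed]:
YYYYBBYY
YYYYBBYY
YYKKBBYY
YYKKKWYY
YYYYYWYY
YYGYYYBY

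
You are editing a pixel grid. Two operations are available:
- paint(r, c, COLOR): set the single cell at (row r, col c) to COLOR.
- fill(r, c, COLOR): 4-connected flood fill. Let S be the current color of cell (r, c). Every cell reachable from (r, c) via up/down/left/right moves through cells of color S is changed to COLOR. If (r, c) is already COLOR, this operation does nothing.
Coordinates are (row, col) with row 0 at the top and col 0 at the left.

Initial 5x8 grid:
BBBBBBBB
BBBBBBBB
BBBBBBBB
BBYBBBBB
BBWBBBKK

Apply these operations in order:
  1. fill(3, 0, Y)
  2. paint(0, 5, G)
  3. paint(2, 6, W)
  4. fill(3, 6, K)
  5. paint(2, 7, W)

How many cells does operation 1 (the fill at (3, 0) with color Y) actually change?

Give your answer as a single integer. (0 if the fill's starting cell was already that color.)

After op 1 fill(3,0,Y) [36 cells changed]:
YYYYYYYY
YYYYYYYY
YYYYYYYY
YYYYYYYY
YYWYYYKK

Answer: 36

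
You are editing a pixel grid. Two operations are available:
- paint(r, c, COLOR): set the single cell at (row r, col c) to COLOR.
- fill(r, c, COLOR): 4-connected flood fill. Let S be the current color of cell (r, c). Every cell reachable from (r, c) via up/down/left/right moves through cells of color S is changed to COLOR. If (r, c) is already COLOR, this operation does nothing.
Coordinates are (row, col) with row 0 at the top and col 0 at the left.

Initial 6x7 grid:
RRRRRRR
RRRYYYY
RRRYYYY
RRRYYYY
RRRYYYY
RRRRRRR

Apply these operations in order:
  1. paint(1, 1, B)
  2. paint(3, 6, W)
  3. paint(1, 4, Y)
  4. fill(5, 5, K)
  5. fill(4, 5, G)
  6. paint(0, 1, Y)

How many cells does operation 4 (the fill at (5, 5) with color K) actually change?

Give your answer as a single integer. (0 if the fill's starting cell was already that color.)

Answer: 25

Derivation:
After op 1 paint(1,1,B):
RRRRRRR
RBRYYYY
RRRYYYY
RRRYYYY
RRRYYYY
RRRRRRR
After op 2 paint(3,6,W):
RRRRRRR
RBRYYYY
RRRYYYY
RRRYYYW
RRRYYYY
RRRRRRR
After op 3 paint(1,4,Y):
RRRRRRR
RBRYYYY
RRRYYYY
RRRYYYW
RRRYYYY
RRRRRRR
After op 4 fill(5,5,K) [25 cells changed]:
KKKKKKK
KBKYYYY
KKKYYYY
KKKYYYW
KKKYYYY
KKKKKKK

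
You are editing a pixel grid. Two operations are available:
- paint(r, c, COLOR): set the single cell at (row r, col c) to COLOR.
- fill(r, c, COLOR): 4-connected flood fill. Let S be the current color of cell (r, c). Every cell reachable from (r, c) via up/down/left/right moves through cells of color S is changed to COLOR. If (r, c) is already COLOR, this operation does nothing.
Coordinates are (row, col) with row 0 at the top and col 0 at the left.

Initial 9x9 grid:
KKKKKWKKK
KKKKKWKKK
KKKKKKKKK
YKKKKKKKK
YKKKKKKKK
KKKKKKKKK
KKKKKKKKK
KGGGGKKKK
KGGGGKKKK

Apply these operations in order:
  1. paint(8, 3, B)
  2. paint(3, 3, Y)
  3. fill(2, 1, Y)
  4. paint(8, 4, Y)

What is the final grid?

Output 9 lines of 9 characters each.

After op 1 paint(8,3,B):
KKKKKWKKK
KKKKKWKKK
KKKKKKKKK
YKKKKKKKK
YKKKKKKKK
KKKKKKKKK
KKKKKKKKK
KGGGGKKKK
KGGBGKKKK
After op 2 paint(3,3,Y):
KKKKKWKKK
KKKKKWKKK
KKKKKKKKK
YKKYKKKKK
YKKKKKKKK
KKKKKKKKK
KKKKKKKKK
KGGGGKKKK
KGGBGKKKK
After op 3 fill(2,1,Y) [68 cells changed]:
YYYYYWYYY
YYYYYWYYY
YYYYYYYYY
YYYYYYYYY
YYYYYYYYY
YYYYYYYYY
YYYYYYYYY
YGGGGYYYY
YGGBGYYYY
After op 4 paint(8,4,Y):
YYYYYWYYY
YYYYYWYYY
YYYYYYYYY
YYYYYYYYY
YYYYYYYYY
YYYYYYYYY
YYYYYYYYY
YGGGGYYYY
YGGBYYYYY

Answer: YYYYYWYYY
YYYYYWYYY
YYYYYYYYY
YYYYYYYYY
YYYYYYYYY
YYYYYYYYY
YYYYYYYYY
YGGGGYYYY
YGGBYYYYY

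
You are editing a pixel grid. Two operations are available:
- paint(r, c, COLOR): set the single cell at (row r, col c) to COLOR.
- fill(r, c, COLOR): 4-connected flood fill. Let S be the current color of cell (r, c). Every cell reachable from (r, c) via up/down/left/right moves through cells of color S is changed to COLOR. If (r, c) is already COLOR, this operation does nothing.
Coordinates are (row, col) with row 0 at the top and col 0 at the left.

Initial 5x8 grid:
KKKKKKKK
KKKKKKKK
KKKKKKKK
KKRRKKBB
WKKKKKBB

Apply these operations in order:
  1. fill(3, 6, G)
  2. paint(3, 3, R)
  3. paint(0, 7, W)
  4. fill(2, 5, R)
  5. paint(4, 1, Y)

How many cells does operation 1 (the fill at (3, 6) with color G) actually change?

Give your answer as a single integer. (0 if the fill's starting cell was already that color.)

After op 1 fill(3,6,G) [4 cells changed]:
KKKKKKKK
KKKKKKKK
KKKKKKKK
KKRRKKGG
WKKKKKGG

Answer: 4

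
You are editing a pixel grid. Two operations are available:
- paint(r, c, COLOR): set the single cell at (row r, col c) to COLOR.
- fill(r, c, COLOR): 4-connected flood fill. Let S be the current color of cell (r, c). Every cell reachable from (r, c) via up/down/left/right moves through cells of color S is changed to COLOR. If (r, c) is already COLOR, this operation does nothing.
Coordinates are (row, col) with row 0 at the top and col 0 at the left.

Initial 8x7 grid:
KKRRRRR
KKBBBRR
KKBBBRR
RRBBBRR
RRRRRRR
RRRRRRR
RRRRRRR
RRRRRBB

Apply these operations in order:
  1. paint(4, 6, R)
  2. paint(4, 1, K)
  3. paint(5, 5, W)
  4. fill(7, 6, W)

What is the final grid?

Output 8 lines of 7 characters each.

Answer: KKRRRRR
KKBBBRR
KKBBBRR
RRBBBRR
RKRRRRR
RRRRRWR
RRRRRRR
RRRRRWW

Derivation:
After op 1 paint(4,6,R):
KKRRRRR
KKBBBRR
KKBBBRR
RRBBBRR
RRRRRRR
RRRRRRR
RRRRRRR
RRRRRBB
After op 2 paint(4,1,K):
KKRRRRR
KKBBBRR
KKBBBRR
RRBBBRR
RKRRRRR
RRRRRRR
RRRRRRR
RRRRRBB
After op 3 paint(5,5,W):
KKRRRRR
KKBBBRR
KKBBBRR
RRBBBRR
RKRRRRR
RRRRRWR
RRRRRRR
RRRRRBB
After op 4 fill(7,6,W) [2 cells changed]:
KKRRRRR
KKBBBRR
KKBBBRR
RRBBBRR
RKRRRRR
RRRRRWR
RRRRRRR
RRRRRWW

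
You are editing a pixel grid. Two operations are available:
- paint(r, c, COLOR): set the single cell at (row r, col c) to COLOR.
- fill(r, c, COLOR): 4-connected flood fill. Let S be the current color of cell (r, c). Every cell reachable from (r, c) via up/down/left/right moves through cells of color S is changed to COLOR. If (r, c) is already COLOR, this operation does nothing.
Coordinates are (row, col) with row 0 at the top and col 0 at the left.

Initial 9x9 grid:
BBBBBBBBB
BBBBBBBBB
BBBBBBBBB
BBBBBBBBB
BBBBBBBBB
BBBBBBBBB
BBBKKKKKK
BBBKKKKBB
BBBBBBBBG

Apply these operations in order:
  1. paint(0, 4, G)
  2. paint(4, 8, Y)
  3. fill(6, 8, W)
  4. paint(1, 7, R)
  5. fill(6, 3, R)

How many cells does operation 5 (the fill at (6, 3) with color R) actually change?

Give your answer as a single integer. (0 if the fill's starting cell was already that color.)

After op 1 paint(0,4,G):
BBBBGBBBB
BBBBBBBBB
BBBBBBBBB
BBBBBBBBB
BBBBBBBBB
BBBBBBBBB
BBBKKKKKK
BBBKKKKBB
BBBBBBBBG
After op 2 paint(4,8,Y):
BBBBGBBBB
BBBBBBBBB
BBBBBBBBB
BBBBBBBBB
BBBBBBBBY
BBBBBBBBB
BBBKKKKKK
BBBKKKKBB
BBBBBBBBG
After op 3 fill(6,8,W) [10 cells changed]:
BBBBGBBBB
BBBBBBBBB
BBBBBBBBB
BBBBBBBBB
BBBBBBBBY
BBBBBBBBB
BBBWWWWWW
BBBWWWWBB
BBBBBBBBG
After op 4 paint(1,7,R):
BBBBGBBBB
BBBBBBBRB
BBBBBBBBB
BBBBBBBBB
BBBBBBBBY
BBBBBBBBB
BBBWWWWWW
BBBWWWWBB
BBBBBBBBG
After op 5 fill(6,3,R) [10 cells changed]:
BBBBGBBBB
BBBBBBBRB
BBBBBBBBB
BBBBBBBBB
BBBBBBBBY
BBBBBBBBB
BBBRRRRRR
BBBRRRRBB
BBBBBBBBG

Answer: 10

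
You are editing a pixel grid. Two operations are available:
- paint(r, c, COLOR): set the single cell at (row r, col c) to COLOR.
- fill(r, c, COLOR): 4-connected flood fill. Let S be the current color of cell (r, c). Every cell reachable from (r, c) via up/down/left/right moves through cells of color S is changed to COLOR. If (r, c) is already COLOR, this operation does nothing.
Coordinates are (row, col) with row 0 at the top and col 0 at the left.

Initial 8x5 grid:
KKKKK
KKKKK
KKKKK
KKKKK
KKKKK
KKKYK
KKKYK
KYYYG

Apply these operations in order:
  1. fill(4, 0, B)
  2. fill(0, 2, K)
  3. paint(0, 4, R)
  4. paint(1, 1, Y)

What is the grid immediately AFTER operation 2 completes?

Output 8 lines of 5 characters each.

Answer: KKKKK
KKKKK
KKKKK
KKKKK
KKKKK
KKKYK
KKKYK
KYYYG

Derivation:
After op 1 fill(4,0,B) [34 cells changed]:
BBBBB
BBBBB
BBBBB
BBBBB
BBBBB
BBBYB
BBBYB
BYYYG
After op 2 fill(0,2,K) [34 cells changed]:
KKKKK
KKKKK
KKKKK
KKKKK
KKKKK
KKKYK
KKKYK
KYYYG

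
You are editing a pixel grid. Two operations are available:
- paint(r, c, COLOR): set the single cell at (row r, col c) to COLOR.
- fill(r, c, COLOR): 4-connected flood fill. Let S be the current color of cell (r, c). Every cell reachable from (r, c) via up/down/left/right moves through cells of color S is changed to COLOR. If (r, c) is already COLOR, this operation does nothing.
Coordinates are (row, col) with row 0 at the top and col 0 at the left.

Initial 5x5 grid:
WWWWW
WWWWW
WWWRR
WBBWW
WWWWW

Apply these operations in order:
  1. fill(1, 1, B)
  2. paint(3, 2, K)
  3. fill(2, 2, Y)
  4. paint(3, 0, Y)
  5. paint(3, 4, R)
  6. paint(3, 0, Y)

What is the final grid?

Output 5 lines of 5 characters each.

Answer: YYYYY
YYYYY
YYYRR
YYKYR
YYYYY

Derivation:
After op 1 fill(1,1,B) [21 cells changed]:
BBBBB
BBBBB
BBBRR
BBBBB
BBBBB
After op 2 paint(3,2,K):
BBBBB
BBBBB
BBBRR
BBKBB
BBBBB
After op 3 fill(2,2,Y) [22 cells changed]:
YYYYY
YYYYY
YYYRR
YYKYY
YYYYY
After op 4 paint(3,0,Y):
YYYYY
YYYYY
YYYRR
YYKYY
YYYYY
After op 5 paint(3,4,R):
YYYYY
YYYYY
YYYRR
YYKYR
YYYYY
After op 6 paint(3,0,Y):
YYYYY
YYYYY
YYYRR
YYKYR
YYYYY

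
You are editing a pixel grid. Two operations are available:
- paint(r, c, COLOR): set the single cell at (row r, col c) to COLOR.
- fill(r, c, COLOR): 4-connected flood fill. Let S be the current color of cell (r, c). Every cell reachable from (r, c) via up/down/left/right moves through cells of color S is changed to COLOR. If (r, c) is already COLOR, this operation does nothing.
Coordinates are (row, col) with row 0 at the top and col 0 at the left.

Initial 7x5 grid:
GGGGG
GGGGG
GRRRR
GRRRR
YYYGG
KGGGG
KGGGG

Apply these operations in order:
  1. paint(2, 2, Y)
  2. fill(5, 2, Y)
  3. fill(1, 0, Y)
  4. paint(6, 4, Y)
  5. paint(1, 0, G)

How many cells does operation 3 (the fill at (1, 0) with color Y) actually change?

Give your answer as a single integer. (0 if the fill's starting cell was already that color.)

After op 1 paint(2,2,Y):
GGGGG
GGGGG
GRYRR
GRRRR
YYYGG
KGGGG
KGGGG
After op 2 fill(5,2,Y) [10 cells changed]:
GGGGG
GGGGG
GRYRR
GRRRR
YYYYY
KYYYY
KYYYY
After op 3 fill(1,0,Y) [12 cells changed]:
YYYYY
YYYYY
YRYRR
YRRRR
YYYYY
KYYYY
KYYYY

Answer: 12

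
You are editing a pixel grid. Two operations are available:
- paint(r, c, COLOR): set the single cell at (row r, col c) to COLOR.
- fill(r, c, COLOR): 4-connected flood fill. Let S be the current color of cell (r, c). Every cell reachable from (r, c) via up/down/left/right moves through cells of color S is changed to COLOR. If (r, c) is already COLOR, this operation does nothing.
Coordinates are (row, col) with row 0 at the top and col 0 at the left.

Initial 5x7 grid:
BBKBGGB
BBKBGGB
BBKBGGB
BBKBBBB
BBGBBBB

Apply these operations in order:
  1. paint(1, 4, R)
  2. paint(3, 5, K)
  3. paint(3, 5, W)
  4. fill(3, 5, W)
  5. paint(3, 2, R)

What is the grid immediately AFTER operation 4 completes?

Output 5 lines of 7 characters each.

After op 1 paint(1,4,R):
BBKBGGB
BBKBRGB
BBKBGGB
BBKBBBB
BBGBBBB
After op 2 paint(3,5,K):
BBKBGGB
BBKBRGB
BBKBGGB
BBKBBKB
BBGBBBB
After op 3 paint(3,5,W):
BBKBGGB
BBKBRGB
BBKBGGB
BBKBBWB
BBGBBBB
After op 4 fill(3,5,W) [0 cells changed]:
BBKBGGB
BBKBRGB
BBKBGGB
BBKBBWB
BBGBBBB

Answer: BBKBGGB
BBKBRGB
BBKBGGB
BBKBBWB
BBGBBBB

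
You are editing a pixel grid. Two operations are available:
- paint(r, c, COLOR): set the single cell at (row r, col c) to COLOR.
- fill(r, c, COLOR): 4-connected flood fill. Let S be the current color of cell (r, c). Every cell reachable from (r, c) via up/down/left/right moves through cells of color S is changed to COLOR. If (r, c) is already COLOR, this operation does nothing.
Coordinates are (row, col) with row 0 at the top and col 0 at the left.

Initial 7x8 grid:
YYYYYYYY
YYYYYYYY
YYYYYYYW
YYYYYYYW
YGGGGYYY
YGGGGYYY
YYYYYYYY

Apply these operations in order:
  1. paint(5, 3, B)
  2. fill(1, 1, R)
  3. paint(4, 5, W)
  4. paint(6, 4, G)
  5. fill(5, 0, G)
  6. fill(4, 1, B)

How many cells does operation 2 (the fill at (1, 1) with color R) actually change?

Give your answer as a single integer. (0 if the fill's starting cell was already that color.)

Answer: 46

Derivation:
After op 1 paint(5,3,B):
YYYYYYYY
YYYYYYYY
YYYYYYYW
YYYYYYYW
YGGGGYYY
YGGBGYYY
YYYYYYYY
After op 2 fill(1,1,R) [46 cells changed]:
RRRRRRRR
RRRRRRRR
RRRRRRRW
RRRRRRRW
RGGGGRRR
RGGBGRRR
RRRRRRRR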